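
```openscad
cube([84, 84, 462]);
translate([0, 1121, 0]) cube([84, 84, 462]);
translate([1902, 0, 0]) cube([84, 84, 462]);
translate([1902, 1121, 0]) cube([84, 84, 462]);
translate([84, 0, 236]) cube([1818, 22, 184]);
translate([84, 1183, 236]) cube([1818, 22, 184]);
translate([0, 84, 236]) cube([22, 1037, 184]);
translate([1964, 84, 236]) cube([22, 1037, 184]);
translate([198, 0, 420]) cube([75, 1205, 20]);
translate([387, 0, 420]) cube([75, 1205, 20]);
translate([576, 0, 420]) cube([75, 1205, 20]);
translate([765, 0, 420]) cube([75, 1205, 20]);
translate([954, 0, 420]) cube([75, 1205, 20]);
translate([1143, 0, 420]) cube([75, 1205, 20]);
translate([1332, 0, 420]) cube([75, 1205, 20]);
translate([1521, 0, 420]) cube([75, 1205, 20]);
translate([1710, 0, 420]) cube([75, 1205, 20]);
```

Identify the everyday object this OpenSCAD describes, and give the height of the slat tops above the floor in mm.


A bed frame. The slat-top height is 440 mm.

Four posts, four rails, and a row of slats — a bed frame. Slats sit on the rails at z = 236 + 184 = 420; with slat thickness 20, the top is 440 mm.


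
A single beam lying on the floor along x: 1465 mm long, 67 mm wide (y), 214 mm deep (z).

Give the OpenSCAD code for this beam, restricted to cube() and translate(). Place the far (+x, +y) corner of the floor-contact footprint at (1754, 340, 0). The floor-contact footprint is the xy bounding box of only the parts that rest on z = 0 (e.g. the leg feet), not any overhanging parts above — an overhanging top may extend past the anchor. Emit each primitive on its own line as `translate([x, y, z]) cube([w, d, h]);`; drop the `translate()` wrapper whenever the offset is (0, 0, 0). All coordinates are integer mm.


translate([289, 273, 0]) cube([1465, 67, 214]);


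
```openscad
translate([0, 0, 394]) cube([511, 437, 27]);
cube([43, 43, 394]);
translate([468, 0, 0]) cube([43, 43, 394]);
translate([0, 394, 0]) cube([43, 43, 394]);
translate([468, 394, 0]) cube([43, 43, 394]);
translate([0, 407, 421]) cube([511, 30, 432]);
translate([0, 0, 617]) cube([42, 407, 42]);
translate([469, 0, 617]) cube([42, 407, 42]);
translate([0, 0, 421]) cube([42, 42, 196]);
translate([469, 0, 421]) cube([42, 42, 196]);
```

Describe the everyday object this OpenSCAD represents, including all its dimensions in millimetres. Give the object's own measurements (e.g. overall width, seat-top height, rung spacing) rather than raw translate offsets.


A chair. The seat is a 511×437×27 mm slab with its top at z = 421 mm, on four 43×43 mm corner legs (flush with the seat edges, standing on z = 0). A flat backrest 30 mm thick, 432 mm tall, spans the full seat width and rises from the seat top along its +y edge, rear face flush with the rear of the seat. Two armrests of 42×42 mm section run along each side from the seat's front edge to the front of the backrest, top faces 238 mm above the seat top and outer faces flush with the seat's x-edges; a 42×42 mm post under the front of each armrest stands on the seat at the front corner.


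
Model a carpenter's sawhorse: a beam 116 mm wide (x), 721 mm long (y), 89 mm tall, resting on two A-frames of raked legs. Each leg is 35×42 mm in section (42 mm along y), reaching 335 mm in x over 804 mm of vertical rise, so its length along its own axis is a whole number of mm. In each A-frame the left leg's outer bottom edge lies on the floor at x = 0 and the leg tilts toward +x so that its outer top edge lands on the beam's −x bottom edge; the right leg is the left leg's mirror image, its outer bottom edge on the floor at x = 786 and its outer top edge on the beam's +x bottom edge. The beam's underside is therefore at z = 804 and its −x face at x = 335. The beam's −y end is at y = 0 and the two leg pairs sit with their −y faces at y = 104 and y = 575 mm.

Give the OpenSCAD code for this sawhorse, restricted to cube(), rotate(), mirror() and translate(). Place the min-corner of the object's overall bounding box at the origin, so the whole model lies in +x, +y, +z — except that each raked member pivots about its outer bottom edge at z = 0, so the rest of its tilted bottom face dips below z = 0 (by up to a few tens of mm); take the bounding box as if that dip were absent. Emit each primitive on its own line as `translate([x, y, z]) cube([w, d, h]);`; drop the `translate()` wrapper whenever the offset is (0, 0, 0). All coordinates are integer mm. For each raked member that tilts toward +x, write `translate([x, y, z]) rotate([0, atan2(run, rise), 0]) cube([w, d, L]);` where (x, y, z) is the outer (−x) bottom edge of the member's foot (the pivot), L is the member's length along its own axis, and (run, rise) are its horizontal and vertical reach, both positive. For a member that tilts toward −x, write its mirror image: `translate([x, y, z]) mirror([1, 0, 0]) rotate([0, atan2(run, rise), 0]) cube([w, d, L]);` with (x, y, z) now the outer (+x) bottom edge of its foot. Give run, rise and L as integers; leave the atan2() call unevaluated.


// leg length = √(335² + 804²) = 871
// right-leg outer foot x = 2·335 + 116 = 786
// beam min-corner = (335, 0, 804)
translate([335, 0, 804]) cube([116, 721, 89]);
translate([0, 104, 0]) rotate([0, atan2(335, 804), 0]) cube([35, 42, 871]);
translate([786, 104, 0]) mirror([1, 0, 0]) rotate([0, atan2(335, 804), 0]) cube([35, 42, 871]);
translate([0, 575, 0]) rotate([0, atan2(335, 804), 0]) cube([35, 42, 871]);
translate([786, 575, 0]) mirror([1, 0, 0]) rotate([0, atan2(335, 804), 0]) cube([35, 42, 871]);


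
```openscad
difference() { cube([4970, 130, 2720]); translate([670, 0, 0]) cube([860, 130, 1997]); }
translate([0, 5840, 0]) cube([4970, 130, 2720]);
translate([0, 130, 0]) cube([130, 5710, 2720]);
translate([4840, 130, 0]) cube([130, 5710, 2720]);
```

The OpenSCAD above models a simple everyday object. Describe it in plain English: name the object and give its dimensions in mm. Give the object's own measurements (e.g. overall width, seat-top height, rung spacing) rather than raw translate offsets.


A single room: four walls, each 2720 mm tall and 130 mm thick, enclosing an outside footprint 4970×5970 mm (x × y), no floor or roof. The front and back walls (−y and +y sides) run the full x-width; the side walls fit between their inner faces. A door opening 860 mm wide and 1997 mm tall is cut through the front wall from the floor up, its −x edge 670 mm from the wall's −x end.


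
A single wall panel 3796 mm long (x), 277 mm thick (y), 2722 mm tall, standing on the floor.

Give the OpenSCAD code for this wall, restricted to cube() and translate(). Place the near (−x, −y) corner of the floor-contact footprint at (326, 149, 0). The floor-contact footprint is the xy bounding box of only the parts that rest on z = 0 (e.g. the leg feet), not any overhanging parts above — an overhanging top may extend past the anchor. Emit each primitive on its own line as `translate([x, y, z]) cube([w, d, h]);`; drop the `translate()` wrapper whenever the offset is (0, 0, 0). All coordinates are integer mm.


translate([326, 149, 0]) cube([3796, 277, 2722]);


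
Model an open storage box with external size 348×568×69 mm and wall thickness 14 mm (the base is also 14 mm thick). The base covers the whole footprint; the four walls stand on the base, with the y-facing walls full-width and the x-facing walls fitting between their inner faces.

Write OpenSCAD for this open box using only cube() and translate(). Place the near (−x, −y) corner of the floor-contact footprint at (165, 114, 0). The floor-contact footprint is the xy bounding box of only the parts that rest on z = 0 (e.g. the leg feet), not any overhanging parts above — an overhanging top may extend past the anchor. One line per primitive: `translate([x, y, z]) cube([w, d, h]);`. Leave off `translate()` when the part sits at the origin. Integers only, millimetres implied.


translate([165, 114, 0]) cube([348, 568, 14]);
translate([165, 114, 14]) cube([348, 14, 55]);
translate([165, 668, 14]) cube([348, 14, 55]);
translate([165, 128, 14]) cube([14, 540, 55]);
translate([499, 128, 14]) cube([14, 540, 55]);


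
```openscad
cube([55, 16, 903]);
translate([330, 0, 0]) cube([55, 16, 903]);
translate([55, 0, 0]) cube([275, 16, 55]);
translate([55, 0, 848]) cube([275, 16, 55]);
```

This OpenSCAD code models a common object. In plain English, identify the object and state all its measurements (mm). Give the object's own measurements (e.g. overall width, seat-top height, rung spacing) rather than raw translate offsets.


A rectangular picture frame lying in the x–z plane (depth along y). The opening is 275 mm wide (x) by 793 mm tall (z), surrounded by a border 55 mm wide on all four sides. The frame is 16 mm deep and is made of two full-height vertical stiles with two horizontal rails fitted between them.


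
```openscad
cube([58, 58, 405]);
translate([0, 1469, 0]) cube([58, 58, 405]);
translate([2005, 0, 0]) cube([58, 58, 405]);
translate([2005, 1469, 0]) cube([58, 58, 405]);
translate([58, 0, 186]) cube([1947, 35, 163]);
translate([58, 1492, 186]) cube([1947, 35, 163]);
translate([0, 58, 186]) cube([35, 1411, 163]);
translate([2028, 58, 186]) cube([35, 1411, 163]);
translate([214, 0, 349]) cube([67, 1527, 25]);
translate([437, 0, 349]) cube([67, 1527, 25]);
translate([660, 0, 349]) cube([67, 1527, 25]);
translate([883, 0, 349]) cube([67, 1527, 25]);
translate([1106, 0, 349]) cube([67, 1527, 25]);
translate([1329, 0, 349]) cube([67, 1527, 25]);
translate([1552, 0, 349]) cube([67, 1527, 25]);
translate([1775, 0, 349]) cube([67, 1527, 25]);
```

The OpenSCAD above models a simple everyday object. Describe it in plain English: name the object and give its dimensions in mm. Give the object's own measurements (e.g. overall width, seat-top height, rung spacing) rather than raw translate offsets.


A bed frame 2063 mm long (x) by 1527 mm wide (y). Four 58×58 mm corner posts, 405 mm tall, at the corners of the footprint. Four rails of 35 mm thickness and 163 mm height run between adjacent posts with their undersides at z = 186 mm, their outer faces flush with the outside of the frame (the two x-running rails run between the posts' inner faces; the two y-running rails run between the posts' inner faces). 8 slats, each 67 mm wide (x) and 25 mm thick, lie across the top of the two x-running rails, running the full 1527 mm width of the frame in y; along x they sit between the end posts with a 156 mm gap after the −x posts and between neighbouring slats, leaving 163 mm before the +x posts.


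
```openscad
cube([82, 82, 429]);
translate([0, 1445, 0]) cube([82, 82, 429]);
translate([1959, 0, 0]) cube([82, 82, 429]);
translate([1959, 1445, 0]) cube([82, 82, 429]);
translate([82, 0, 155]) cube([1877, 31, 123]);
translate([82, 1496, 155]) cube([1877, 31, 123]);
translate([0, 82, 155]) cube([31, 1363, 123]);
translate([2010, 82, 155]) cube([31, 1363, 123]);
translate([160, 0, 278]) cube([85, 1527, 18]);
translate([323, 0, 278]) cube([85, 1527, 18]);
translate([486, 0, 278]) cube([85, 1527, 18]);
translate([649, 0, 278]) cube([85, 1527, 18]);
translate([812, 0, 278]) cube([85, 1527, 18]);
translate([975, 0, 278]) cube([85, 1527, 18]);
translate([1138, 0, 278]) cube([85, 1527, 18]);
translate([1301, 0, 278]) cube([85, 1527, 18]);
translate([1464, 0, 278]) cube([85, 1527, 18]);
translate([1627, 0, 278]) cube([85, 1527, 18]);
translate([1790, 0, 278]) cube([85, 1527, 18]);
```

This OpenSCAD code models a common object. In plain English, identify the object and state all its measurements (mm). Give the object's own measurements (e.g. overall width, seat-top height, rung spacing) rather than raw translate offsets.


A bed frame 2041 mm long (x) by 1527 mm wide (y). Four 82×82 mm corner posts, 429 mm tall, at the corners of the footprint. Four rails of 31 mm thickness and 123 mm height run between adjacent posts with their undersides at z = 155 mm, their outer faces flush with the outside of the frame (the two x-running rails run between the posts' inner faces; the two y-running rails run between the posts' inner faces). 11 slats, each 85 mm wide (x) and 18 mm thick, lie across the top of the two x-running rails, running the full 1527 mm width of the frame in y; along x they sit between the end posts with a 78 mm gap after the −x posts and between neighbouring slats, leaving 84 mm before the +x posts.


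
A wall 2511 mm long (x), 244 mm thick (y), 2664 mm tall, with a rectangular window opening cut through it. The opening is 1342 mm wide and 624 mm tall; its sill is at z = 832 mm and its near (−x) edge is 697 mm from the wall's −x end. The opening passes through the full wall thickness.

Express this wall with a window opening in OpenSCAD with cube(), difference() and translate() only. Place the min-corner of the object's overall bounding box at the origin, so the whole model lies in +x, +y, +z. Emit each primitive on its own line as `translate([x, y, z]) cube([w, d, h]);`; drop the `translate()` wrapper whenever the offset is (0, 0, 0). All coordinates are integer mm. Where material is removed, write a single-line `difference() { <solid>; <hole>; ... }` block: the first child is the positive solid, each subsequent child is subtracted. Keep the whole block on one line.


difference() { cube([2511, 244, 2664]); translate([697, 0, 832]) cube([1342, 244, 624]); }


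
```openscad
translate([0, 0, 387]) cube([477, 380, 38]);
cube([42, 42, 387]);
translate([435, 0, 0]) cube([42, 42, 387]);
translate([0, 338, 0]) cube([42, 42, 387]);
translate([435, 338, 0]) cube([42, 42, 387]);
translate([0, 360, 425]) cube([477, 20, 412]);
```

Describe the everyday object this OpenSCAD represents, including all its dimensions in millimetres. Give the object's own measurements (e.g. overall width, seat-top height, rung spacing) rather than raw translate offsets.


A chair. The seat is a 477×380×38 mm slab with its top at z = 425 mm, on four 42×42 mm corner legs (flush with the seat edges, standing on z = 0). A flat backrest 20 mm thick, 412 mm tall, spans the full seat width and rises from the seat top along its +y edge, rear face flush with the rear of the seat.


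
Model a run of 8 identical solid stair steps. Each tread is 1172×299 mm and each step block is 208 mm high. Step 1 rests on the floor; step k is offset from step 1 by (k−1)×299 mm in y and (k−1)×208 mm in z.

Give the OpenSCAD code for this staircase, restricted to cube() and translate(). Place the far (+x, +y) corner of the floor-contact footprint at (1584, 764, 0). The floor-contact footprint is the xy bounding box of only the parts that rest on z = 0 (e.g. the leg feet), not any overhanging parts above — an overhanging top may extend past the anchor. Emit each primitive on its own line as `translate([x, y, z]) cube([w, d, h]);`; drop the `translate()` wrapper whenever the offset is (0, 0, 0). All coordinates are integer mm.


translate([412, 465, 0]) cube([1172, 299, 208]);
translate([412, 764, 208]) cube([1172, 299, 208]);
translate([412, 1063, 416]) cube([1172, 299, 208]);
translate([412, 1362, 624]) cube([1172, 299, 208]);
translate([412, 1661, 832]) cube([1172, 299, 208]);
translate([412, 1960, 1040]) cube([1172, 299, 208]);
translate([412, 2259, 1248]) cube([1172, 299, 208]);
translate([412, 2558, 1456]) cube([1172, 299, 208]);


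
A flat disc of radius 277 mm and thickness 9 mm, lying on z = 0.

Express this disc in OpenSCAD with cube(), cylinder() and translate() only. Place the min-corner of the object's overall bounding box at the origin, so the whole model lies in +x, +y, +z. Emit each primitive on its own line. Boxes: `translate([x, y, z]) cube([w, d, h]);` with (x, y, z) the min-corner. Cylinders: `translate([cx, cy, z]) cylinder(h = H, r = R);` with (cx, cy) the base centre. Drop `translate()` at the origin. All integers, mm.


translate([277, 277, 0]) cylinder(h = 9, r = 277);


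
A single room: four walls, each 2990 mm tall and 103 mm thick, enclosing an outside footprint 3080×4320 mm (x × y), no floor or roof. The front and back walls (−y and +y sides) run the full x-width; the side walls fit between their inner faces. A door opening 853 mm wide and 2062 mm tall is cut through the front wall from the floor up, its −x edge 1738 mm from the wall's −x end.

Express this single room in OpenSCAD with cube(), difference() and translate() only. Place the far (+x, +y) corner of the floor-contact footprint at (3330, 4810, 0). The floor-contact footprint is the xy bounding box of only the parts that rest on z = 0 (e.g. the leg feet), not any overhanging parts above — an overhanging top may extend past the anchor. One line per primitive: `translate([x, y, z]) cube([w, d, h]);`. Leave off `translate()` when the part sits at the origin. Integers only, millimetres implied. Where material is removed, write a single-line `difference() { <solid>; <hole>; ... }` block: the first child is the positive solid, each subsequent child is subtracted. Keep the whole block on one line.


difference() { translate([250, 490, 0]) cube([3080, 103, 2990]); translate([1988, 490, 0]) cube([853, 103, 2062]); }
translate([250, 4707, 0]) cube([3080, 103, 2990]);
translate([250, 593, 0]) cube([103, 4114, 2990]);
translate([3227, 593, 0]) cube([103, 4114, 2990]);


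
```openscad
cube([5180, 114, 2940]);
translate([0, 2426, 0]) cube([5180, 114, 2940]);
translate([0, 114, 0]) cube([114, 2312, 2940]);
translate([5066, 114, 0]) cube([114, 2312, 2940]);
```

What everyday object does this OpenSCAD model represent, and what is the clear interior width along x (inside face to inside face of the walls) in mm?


A house (or room) frame. The interior width is 4952 mm.

Four 2940 mm walls enclosing a rectangle with no floor or roof — a room or house frame. Outside width is 5180 mm and wall thickness is 114 mm, so the interior width is 5180 − 2 × 114 = 4952 mm.


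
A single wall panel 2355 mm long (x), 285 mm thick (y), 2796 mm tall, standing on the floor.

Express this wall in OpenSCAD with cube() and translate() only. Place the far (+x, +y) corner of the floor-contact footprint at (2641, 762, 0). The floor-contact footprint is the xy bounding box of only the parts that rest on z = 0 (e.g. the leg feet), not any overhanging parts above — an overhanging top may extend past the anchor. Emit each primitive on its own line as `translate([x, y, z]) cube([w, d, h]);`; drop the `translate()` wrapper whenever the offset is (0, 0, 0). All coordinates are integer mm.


translate([286, 477, 0]) cube([2355, 285, 2796]);


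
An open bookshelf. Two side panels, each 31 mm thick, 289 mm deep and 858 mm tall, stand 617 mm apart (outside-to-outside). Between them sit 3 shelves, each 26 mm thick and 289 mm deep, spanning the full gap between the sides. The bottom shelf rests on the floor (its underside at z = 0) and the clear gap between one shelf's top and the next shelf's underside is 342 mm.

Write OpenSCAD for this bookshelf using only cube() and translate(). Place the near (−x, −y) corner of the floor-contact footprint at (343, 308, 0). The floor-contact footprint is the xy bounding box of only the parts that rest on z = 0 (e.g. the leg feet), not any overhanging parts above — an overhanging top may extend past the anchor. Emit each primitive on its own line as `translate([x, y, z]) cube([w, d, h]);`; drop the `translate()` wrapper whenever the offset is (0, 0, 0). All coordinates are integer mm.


translate([343, 308, 0]) cube([31, 289, 858]);
translate([929, 308, 0]) cube([31, 289, 858]);
translate([374, 308, 0]) cube([555, 289, 26]);
translate([374, 308, 368]) cube([555, 289, 26]);
translate([374, 308, 736]) cube([555, 289, 26]);


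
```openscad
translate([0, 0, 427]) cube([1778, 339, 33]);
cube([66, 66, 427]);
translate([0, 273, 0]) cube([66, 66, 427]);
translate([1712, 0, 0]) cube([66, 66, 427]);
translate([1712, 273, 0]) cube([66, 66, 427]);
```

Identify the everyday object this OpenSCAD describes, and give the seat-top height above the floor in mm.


A bench. The seat-top height is 460 mm.

A long slab on four corner posts — a bench. The slab sits at z = 427 with thickness 33, so the top is 427 + 33 = 460 mm.


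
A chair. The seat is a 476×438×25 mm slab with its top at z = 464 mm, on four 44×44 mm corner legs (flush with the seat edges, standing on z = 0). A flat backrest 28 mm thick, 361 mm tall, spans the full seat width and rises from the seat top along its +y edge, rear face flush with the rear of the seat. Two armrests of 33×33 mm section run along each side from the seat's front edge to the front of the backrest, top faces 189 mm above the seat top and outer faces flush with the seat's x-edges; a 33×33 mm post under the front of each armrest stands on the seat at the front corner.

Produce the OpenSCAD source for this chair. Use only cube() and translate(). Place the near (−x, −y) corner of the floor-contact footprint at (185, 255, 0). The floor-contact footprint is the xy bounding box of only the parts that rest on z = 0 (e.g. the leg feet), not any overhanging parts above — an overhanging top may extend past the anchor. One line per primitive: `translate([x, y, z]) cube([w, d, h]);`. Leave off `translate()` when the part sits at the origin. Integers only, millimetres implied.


translate([185, 255, 439]) cube([476, 438, 25]);
translate([185, 255, 0]) cube([44, 44, 439]);
translate([617, 255, 0]) cube([44, 44, 439]);
translate([185, 649, 0]) cube([44, 44, 439]);
translate([617, 649, 0]) cube([44, 44, 439]);
translate([185, 665, 464]) cube([476, 28, 361]);
translate([185, 255, 620]) cube([33, 410, 33]);
translate([628, 255, 620]) cube([33, 410, 33]);
translate([185, 255, 464]) cube([33, 33, 156]);
translate([628, 255, 464]) cube([33, 33, 156]);


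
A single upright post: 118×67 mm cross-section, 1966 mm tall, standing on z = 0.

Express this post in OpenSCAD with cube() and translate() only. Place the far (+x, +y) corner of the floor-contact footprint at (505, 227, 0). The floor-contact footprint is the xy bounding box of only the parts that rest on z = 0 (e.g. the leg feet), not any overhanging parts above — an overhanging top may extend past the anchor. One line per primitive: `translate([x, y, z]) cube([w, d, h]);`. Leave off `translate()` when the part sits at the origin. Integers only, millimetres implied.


translate([387, 160, 0]) cube([118, 67, 1966]);


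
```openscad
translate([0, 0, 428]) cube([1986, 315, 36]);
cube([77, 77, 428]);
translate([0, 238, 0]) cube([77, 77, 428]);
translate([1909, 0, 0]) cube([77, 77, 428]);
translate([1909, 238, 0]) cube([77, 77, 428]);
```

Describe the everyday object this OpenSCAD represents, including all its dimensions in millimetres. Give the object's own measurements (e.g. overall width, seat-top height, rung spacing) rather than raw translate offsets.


A bench: a 1986×315 mm seat slab, 36 mm thick, top at z = 464 mm, on four 77×77 mm square legs flush with the seat corners and standing on z = 0.


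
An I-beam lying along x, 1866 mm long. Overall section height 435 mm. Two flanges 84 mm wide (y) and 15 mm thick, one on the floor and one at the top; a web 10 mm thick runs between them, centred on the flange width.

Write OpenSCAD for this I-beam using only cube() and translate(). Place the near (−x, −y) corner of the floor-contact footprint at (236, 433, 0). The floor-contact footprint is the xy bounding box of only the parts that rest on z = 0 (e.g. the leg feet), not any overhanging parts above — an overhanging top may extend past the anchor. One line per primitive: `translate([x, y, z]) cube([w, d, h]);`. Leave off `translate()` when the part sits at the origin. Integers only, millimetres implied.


translate([236, 433, 0]) cube([1866, 84, 15]);
translate([236, 470, 15]) cube([1866, 10, 405]);
translate([236, 433, 420]) cube([1866, 84, 15]);


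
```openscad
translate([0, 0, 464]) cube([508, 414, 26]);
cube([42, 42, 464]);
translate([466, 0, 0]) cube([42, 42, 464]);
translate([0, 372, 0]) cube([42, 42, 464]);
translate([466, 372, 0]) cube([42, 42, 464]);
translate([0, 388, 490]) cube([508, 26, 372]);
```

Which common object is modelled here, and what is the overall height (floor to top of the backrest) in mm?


A chair. The overall height is 862 mm.

A slab on four corner posts with a tall panel at the back — a chair. The seat slab sits at z = 464 with thickness 26, and the 372 mm backrest starts at the seat top, so the overall height is 464 + 26 + 372 = 862 mm.


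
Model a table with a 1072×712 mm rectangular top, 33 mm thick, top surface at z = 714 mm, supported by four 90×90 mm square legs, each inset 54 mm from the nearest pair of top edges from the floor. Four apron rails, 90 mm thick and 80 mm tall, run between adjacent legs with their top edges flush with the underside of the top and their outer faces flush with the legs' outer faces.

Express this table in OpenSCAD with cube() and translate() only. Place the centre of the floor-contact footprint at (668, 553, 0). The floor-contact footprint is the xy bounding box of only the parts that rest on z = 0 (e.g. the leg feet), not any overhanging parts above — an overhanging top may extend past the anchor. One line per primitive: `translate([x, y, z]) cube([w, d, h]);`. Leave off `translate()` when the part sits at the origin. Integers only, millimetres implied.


translate([132, 197, 681]) cube([1072, 712, 33]);
translate([186, 251, 0]) cube([90, 90, 681]);
translate([1060, 251, 0]) cube([90, 90, 681]);
translate([186, 765, 0]) cube([90, 90, 681]);
translate([1060, 765, 0]) cube([90, 90, 681]);
translate([276, 251, 601]) cube([784, 90, 80]);
translate([276, 765, 601]) cube([784, 90, 80]);
translate([186, 341, 601]) cube([90, 424, 80]);
translate([1060, 341, 601]) cube([90, 424, 80]);


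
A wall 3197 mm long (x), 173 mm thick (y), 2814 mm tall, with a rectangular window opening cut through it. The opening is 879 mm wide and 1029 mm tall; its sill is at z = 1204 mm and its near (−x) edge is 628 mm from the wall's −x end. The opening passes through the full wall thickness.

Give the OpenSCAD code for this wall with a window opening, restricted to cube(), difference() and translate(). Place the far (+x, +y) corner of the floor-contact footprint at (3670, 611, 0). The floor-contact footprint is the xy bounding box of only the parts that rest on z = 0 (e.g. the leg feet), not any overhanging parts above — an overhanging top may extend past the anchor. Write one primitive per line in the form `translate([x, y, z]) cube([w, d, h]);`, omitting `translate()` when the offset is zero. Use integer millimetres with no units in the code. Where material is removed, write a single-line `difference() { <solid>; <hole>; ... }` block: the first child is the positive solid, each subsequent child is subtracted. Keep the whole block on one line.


difference() { translate([473, 438, 0]) cube([3197, 173, 2814]); translate([1101, 438, 1204]) cube([879, 173, 1029]); }


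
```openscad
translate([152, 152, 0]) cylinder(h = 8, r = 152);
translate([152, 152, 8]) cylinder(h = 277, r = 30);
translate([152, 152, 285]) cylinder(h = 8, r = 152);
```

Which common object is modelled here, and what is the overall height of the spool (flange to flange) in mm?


A spool. The overall height is 293 mm.

Three coaxial cylinders, large–small–large — a spool. Two 8 mm flanges and a 277 mm core give 8 + 277 + 8 = 293 mm.


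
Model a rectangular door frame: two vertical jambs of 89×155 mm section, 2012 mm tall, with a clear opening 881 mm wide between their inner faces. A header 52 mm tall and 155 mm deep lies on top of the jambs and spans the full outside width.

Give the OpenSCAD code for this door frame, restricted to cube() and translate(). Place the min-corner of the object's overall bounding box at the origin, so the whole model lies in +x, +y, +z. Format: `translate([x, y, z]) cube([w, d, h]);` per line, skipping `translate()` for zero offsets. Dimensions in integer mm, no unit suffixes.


cube([89, 155, 2012]);
translate([970, 0, 0]) cube([89, 155, 2012]);
translate([0, 0, 2012]) cube([1059, 155, 52]);


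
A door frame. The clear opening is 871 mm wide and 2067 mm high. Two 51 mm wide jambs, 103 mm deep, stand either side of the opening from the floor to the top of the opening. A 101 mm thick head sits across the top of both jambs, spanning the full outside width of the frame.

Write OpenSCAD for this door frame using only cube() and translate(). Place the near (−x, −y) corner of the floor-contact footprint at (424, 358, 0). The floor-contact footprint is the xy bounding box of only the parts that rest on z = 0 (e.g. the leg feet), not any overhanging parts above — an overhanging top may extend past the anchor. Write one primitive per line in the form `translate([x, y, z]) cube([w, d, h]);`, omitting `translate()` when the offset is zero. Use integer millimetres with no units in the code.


translate([424, 358, 0]) cube([51, 103, 2067]);
translate([1346, 358, 0]) cube([51, 103, 2067]);
translate([424, 358, 2067]) cube([973, 103, 101]);


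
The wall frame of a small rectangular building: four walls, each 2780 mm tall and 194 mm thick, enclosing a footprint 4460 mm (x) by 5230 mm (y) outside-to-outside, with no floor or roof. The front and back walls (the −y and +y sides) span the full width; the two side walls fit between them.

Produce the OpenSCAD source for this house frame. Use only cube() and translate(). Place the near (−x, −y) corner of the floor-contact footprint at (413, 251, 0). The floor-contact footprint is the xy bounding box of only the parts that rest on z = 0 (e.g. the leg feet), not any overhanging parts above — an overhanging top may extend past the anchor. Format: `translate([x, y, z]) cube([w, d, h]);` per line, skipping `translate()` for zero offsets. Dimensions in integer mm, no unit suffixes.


translate([413, 251, 0]) cube([4460, 194, 2780]);
translate([413, 5287, 0]) cube([4460, 194, 2780]);
translate([413, 445, 0]) cube([194, 4842, 2780]);
translate([4679, 445, 0]) cube([194, 4842, 2780]);


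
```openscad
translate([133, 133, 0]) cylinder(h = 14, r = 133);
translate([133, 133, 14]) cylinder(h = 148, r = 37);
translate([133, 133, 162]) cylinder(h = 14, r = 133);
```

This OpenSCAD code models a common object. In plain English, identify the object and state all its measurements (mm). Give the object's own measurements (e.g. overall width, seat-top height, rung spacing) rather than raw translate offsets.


A spool: two coaxial disc flanges of radius 133 mm and thickness 14 mm, joined by a core cylinder of radius 37 mm and height 148 mm. The lower flange rests on z = 0 and the three cylinders share a vertical axis.


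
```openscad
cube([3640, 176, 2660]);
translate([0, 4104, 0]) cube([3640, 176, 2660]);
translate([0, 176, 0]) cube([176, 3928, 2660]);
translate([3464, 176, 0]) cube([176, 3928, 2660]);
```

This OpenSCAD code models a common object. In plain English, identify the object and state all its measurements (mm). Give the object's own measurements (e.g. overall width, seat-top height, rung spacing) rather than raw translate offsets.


The wall frame of a small rectangular building: four walls, each 2660 mm tall and 176 mm thick, enclosing a footprint 3640 mm (x) by 4280 mm (y) outside-to-outside, with no floor or roof. The front and back walls (the −y and +y sides) span the full width; the two side walls fit between them.


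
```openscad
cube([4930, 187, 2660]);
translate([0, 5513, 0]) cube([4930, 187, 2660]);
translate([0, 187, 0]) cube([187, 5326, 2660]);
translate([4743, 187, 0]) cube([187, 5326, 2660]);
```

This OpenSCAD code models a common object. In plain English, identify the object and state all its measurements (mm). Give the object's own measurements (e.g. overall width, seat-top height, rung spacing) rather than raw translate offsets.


The wall frame of a small rectangular building: four walls, each 2660 mm tall and 187 mm thick, enclosing a footprint 4930 mm (x) by 5700 mm (y) outside-to-outside, with no floor or roof. The front and back walls (the −y and +y sides) span the full width; the two side walls fit between them.


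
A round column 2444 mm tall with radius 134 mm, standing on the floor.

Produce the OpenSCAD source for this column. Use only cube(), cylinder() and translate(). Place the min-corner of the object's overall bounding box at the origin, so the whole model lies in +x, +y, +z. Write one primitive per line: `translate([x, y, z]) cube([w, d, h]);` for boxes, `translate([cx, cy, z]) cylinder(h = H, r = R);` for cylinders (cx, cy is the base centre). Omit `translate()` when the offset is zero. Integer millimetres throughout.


translate([134, 134, 0]) cylinder(h = 2444, r = 134);


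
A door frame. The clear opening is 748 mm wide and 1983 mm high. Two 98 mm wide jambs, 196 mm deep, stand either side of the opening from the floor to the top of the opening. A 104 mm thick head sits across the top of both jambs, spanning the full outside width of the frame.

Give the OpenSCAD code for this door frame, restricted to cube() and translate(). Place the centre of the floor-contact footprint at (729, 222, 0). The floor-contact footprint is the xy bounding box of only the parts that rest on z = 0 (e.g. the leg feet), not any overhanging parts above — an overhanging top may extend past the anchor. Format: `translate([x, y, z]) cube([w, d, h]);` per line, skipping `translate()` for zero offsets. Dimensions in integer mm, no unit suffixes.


translate([257, 124, 0]) cube([98, 196, 1983]);
translate([1103, 124, 0]) cube([98, 196, 1983]);
translate([257, 124, 1983]) cube([944, 196, 104]);


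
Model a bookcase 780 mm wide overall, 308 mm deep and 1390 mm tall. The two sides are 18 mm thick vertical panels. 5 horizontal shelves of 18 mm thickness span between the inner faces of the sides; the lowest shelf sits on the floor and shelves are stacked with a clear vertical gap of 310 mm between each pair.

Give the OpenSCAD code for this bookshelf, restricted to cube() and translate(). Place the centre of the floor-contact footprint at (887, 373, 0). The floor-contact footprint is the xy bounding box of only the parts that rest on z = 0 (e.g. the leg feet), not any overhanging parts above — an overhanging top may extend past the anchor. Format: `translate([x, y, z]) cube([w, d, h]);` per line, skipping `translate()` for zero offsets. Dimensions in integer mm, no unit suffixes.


translate([497, 219, 0]) cube([18, 308, 1390]);
translate([1259, 219, 0]) cube([18, 308, 1390]);
translate([515, 219, 0]) cube([744, 308, 18]);
translate([515, 219, 328]) cube([744, 308, 18]);
translate([515, 219, 656]) cube([744, 308, 18]);
translate([515, 219, 984]) cube([744, 308, 18]);
translate([515, 219, 1312]) cube([744, 308, 18]);


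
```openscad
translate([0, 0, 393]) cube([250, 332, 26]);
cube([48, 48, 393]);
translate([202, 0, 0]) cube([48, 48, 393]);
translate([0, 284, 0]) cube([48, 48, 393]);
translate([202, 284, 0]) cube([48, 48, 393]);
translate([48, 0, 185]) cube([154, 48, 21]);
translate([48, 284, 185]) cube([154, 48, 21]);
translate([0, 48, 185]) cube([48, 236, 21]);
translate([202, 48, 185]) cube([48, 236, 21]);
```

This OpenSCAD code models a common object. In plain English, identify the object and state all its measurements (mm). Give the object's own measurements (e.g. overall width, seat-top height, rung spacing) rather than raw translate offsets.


A four-legged stool. The seat is a 250×332×26 mm slab whose top surface is at z = 419 mm; four square legs, each 48×48 mm in cross-section, run from the floor (z = 0) to the underside of the seat, each flush with a corner of the seat. Four stretchers, 48 mm wide and 21 mm tall, connect adjacent legs with their undersides at z = 185 mm, each running between the inner faces of the legs it joins and aligned with the legs' outer faces on the other axis.


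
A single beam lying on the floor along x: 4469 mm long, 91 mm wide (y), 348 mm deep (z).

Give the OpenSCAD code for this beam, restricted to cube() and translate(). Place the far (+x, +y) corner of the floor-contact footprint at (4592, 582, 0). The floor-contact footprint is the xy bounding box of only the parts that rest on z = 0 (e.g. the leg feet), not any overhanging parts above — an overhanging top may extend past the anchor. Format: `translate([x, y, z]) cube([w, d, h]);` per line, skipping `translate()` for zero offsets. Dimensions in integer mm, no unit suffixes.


translate([123, 491, 0]) cube([4469, 91, 348]);


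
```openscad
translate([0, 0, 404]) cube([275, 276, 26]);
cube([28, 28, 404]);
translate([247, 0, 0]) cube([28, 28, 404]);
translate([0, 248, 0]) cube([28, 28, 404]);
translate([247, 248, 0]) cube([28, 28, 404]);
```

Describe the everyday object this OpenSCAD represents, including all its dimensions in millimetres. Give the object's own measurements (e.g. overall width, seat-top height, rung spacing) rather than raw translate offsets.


A four-legged stool. The seat is a 275×276×26 mm slab whose top surface is at z = 430 mm; four square legs, each 28×28 mm in cross-section, run from the floor (z = 0) to the underside of the seat, each flush with a corner of the seat.


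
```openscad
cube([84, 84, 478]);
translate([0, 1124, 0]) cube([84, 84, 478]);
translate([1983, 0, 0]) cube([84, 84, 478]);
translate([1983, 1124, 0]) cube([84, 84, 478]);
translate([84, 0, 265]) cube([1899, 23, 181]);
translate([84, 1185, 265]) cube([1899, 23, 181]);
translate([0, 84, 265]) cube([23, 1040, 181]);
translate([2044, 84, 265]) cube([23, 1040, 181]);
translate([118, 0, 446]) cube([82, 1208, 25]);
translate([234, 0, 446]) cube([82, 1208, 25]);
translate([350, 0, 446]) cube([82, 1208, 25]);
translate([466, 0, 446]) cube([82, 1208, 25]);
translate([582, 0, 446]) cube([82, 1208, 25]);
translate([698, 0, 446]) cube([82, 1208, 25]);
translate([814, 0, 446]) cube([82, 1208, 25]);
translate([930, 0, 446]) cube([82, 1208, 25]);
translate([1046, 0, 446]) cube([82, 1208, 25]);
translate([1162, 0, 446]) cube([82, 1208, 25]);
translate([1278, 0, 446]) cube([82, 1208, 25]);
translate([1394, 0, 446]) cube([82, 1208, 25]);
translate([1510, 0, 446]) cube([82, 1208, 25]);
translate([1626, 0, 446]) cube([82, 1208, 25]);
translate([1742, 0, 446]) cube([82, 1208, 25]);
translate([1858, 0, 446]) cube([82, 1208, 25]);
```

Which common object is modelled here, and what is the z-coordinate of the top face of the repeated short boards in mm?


A bed frame. The slat-top height is 471 mm.

Four posts, four rails, and a row of slats — a bed frame. Slats sit on the rails at z = 265 + 181 = 446; with slat thickness 25, the top is 471 mm.


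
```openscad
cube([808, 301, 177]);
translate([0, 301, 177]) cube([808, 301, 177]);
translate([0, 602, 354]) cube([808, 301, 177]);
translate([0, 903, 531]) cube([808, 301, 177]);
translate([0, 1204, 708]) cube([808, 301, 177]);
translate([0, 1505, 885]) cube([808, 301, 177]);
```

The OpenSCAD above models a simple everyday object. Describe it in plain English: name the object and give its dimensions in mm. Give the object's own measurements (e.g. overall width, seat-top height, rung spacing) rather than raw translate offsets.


A straight staircase of 6 solid steps. Each step is 808 mm wide (x), 301 mm deep (y, the going) and 177 mm tall (the rise). The first step rests on the floor; each subsequent step sits one going further in +y and one rise higher in +z, directly behind and above the previous step with no overlap.


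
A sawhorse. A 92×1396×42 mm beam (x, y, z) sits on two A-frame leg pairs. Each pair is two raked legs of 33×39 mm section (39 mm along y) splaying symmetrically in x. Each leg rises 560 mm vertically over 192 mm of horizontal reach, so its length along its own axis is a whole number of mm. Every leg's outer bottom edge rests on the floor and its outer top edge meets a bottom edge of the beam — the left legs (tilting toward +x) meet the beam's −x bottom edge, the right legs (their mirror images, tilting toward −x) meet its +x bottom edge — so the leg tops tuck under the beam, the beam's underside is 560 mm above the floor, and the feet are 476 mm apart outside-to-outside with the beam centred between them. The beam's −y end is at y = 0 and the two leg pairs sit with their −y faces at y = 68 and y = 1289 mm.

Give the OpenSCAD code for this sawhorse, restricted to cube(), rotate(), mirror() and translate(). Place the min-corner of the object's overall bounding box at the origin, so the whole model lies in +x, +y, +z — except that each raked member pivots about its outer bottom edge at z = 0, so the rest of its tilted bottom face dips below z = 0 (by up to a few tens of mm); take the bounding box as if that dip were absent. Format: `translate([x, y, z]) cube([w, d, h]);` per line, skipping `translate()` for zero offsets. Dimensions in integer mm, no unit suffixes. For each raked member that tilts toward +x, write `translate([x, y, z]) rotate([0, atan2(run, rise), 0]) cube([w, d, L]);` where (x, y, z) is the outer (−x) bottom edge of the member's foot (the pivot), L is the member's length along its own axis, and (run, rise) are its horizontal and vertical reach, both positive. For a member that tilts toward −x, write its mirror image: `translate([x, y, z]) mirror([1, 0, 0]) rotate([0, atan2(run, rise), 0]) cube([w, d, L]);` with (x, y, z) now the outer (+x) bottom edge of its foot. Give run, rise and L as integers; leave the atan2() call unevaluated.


// leg length = √(192² + 560²) = 592
// right-leg outer foot x = 2·192 + 92 = 476
// beam min-corner = (192, 0, 560)
translate([192, 0, 560]) cube([92, 1396, 42]);
translate([0, 68, 0]) rotate([0, atan2(192, 560), 0]) cube([33, 39, 592]);
translate([476, 68, 0]) mirror([1, 0, 0]) rotate([0, atan2(192, 560), 0]) cube([33, 39, 592]);
translate([0, 1289, 0]) rotate([0, atan2(192, 560), 0]) cube([33, 39, 592]);
translate([476, 1289, 0]) mirror([1, 0, 0]) rotate([0, atan2(192, 560), 0]) cube([33, 39, 592]);
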